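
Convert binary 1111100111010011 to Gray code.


Binary: 1111100111010011
Gray code: G = B XOR (B >> 1)
B >> 1 = 0111110011101001
1111100111010011 XOR 0111110011101001:
  1 XOR 0 = 1
  1 XOR 1 = 0
  1 XOR 1 = 0
  1 XOR 1 = 0
  1 XOR 1 = 0
  0 XOR 1 = 1
  0 XOR 0 = 0
  1 XOR 0 = 1
  1 XOR 1 = 0
  1 XOR 1 = 0
  0 XOR 1 = 1
  1 XOR 0 = 1
  0 XOR 1 = 1
  0 XOR 0 = 0
  1 XOR 0 = 1
  1 XOR 1 = 0
= 1000010100111010


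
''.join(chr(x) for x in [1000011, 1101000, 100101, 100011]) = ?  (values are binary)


Codes (binary): 1000011 1101000 100101 100011
Per-code ASCII lookup:
  1000011 = 67  (range 65-90: uppercase, 67 - 65 = 2) → 'C'
  1101000 = 104  (range 97-122: lowercase, 104 - 97 = 7) → 'h'
  100101 = 37  (special character) → '%'
  100011 = 35  (special character) → '#'
= 'Ch%#'


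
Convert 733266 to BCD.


Each digit → 4-bit binary:
  7 → 0111
  3 → 0011
  3 → 0011
  2 → 0010
  6 → 0110
  6 → 0110
= 0111 0011 0011 0010 0110 0110


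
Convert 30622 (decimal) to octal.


Divide by 8 repeatedly:
30622 ÷ 8 = 3827 remainder 6
3827 ÷ 8 = 478 remainder 3
478 ÷ 8 = 59 remainder 6
59 ÷ 8 = 7 remainder 3
7 ÷ 8 = 0 remainder 7
Reading remainders bottom-up:
= 0o73636


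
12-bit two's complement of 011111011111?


Original: 011111011111
Step 1 - Invert all bits: 100000100000
Step 2 - Add 1: 100000100000 + 1
= 100000100001 (represents -2015)


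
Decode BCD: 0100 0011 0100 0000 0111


Each 4-bit group → digit:
  0100 → 4
  0011 → 3
  0100 → 4
  0000 → 0
  0111 → 7
= 43407


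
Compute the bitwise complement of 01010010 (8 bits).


Original: 01010010
Invert all bits:
  bit 0: 0 → 1
  bit 1: 1 → 0
  bit 2: 0 → 1
  bit 3: 1 → 0
  bit 4: 0 → 1
  bit 5: 0 → 1
  bit 6: 1 → 0
  bit 7: 0 → 1
= 10101101


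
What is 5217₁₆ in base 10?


Positional values:
Position 0: 7 × 16^0 = 7 × 1 = 7
Position 1: 1 × 16^1 = 1 × 16 = 16
Position 2: 2 × 16^2 = 2 × 256 = 512
Position 3: 5 × 16^3 = 5 × 4096 = 20480
Sum = 7 + 16 + 512 + 20480
= 21015


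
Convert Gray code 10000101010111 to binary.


Gray code: 10000101010111
MSB stays the same: 1
Each subsequent bit = prev_binary XOR current_gray:
  B[1] = 1 XOR 0 = 1
  B[2] = 1 XOR 0 = 1
  B[3] = 1 XOR 0 = 1
  B[4] = 1 XOR 0 = 1
  B[5] = 1 XOR 1 = 0
  B[6] = 0 XOR 0 = 0
  B[7] = 0 XOR 1 = 1
  B[8] = 1 XOR 0 = 1
  B[9] = 1 XOR 1 = 0
  B[10] = 0 XOR 0 = 0
  B[11] = 0 XOR 1 = 1
  B[12] = 1 XOR 1 = 0
  B[13] = 0 XOR 1 = 1
= 11111001100101 (15973 decimal)


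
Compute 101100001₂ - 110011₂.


Align and subtract column by column (LSB to MSB, borrowing when needed):
  101100001
- 000110011
  ---------
  col 0: (1 - 0 borrow-in) - 1 → 1 - 1 = 0, borrow out 0
  col 1: (0 - 0 borrow-in) - 1 → borrow from next column: (0+2) - 1 = 1, borrow out 1
  col 2: (0 - 1 borrow-in) - 0 → borrow from next column: (-1+2) - 0 = 1, borrow out 1
  col 3: (0 - 1 borrow-in) - 0 → borrow from next column: (-1+2) - 0 = 1, borrow out 1
  col 4: (0 - 1 borrow-in) - 1 → borrow from next column: (-1+2) - 1 = 0, borrow out 1
  col 5: (1 - 1 borrow-in) - 1 → borrow from next column: (0+2) - 1 = 1, borrow out 1
  col 6: (1 - 1 borrow-in) - 0 → 0 - 0 = 0, borrow out 0
  col 7: (0 - 0 borrow-in) - 0 → 0 - 0 = 0, borrow out 0
  col 8: (1 - 0 borrow-in) - 0 → 1 - 0 = 1, borrow out 0
Reading bits MSB→LSB: 100101110
Strip leading zeros: 100101110
= 100101110


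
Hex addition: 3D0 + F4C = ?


Align and add column by column (LSB to MSB, each column mod 16 with carry):
  03D0
+ 0F4C
  ----
  col 0: 0(0) + C(12) + 0 (carry in) = 12 → C(12), carry out 0
  col 1: D(13) + 4(4) + 0 (carry in) = 17 → 1(1), carry out 1
  col 2: 3(3) + F(15) + 1 (carry in) = 19 → 3(3), carry out 1
  col 3: 0(0) + 0(0) + 1 (carry in) = 1 → 1(1), carry out 0
Reading digits MSB→LSB: 131C
Strip leading zeros: 131C
= 0x131C


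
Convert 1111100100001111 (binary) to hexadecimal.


Group into 4-bit nibbles: 1111100100001111
  1111 = F
  1001 = 9
  0000 = 0
  1111 = F
= 0xF90F


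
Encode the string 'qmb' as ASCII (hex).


String: 'qmb'  (3 characters)
Per-character ASCII lookup:
  'q': lowercase starts at 97: 'q' = 97 + 16 = 113 → 0x71
  'm': lowercase starts at 97: 'm' = 97 + 12 = 109 → 0x6D
  'b': lowercase starts at 97: 'b' = 97 + 1 = 98 → 0x62
= 0x71 0x6D 0x62


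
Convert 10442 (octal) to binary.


Each octal digit → 3 binary bits:
  1 = 001
  0 = 000
  4 = 100
  4 = 100
  2 = 010
Concatenate: 001 000 100 100 010
= 001000100100010


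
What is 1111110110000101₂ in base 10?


Positional values:
Bit 0: 1 × 2^0 = 1
Bit 2: 1 × 2^2 = 4
Bit 7: 1 × 2^7 = 128
Bit 8: 1 × 2^8 = 256
Bit 10: 1 × 2^10 = 1024
Bit 11: 1 × 2^11 = 2048
Bit 12: 1 × 2^12 = 4096
Bit 13: 1 × 2^13 = 8192
Bit 14: 1 × 2^14 = 16384
Bit 15: 1 × 2^15 = 32768
Sum = 1 + 4 + 128 + 256 + 1024 + 2048 + 4096 + 8192 + 16384 + 32768
= 64901


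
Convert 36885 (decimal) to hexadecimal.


Divide by 16 repeatedly:
36885 ÷ 16 = 2305 remainder 5 (5)
2305 ÷ 16 = 144 remainder 1 (1)
144 ÷ 16 = 9 remainder 0 (0)
9 ÷ 16 = 0 remainder 9 (9)
Reading remainders bottom-up:
= 0x9015


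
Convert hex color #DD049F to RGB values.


Hex: #DD049F
R = DD₁₆ = 221
G = 04₁₆ = 4
B = 9F₁₆ = 159
= RGB(221, 4, 159)


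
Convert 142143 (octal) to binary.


Each octal digit → 3 binary bits:
  1 = 001
  4 = 100
  2 = 010
  1 = 001
  4 = 100
  3 = 011
Concatenate: 001 100 010 001 100 011
= 001100010001100011


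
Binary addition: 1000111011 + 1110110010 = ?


Align and add column by column (LSB to MSB, carry propagating):
  01000111011
+ 01110110010
  -----------
  col 0: 1 + 0 + 0 (carry in) = 1 → bit 1, carry out 0
  col 1: 1 + 1 + 0 (carry in) = 2 → bit 0, carry out 1
  col 2: 0 + 0 + 1 (carry in) = 1 → bit 1, carry out 0
  col 3: 1 + 0 + 0 (carry in) = 1 → bit 1, carry out 0
  col 4: 1 + 1 + 0 (carry in) = 2 → bit 0, carry out 1
  col 5: 1 + 1 + 1 (carry in) = 3 → bit 1, carry out 1
  col 6: 0 + 0 + 1 (carry in) = 1 → bit 1, carry out 0
  col 7: 0 + 1 + 0 (carry in) = 1 → bit 1, carry out 0
  col 8: 0 + 1 + 0 (carry in) = 1 → bit 1, carry out 0
  col 9: 1 + 1 + 0 (carry in) = 2 → bit 0, carry out 1
  col 10: 0 + 0 + 1 (carry in) = 1 → bit 1, carry out 0
Reading bits MSB→LSB: 10111101101
Strip leading zeros: 10111101101
= 10111101101


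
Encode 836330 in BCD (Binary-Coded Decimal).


Each digit → 4-bit binary:
  8 → 1000
  3 → 0011
  6 → 0110
  3 → 0011
  3 → 0011
  0 → 0000
= 1000 0011 0110 0011 0011 0000


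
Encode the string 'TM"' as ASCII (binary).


String: 'TM"'  (3 characters)
Per-character ASCII lookup:
  'T': uppercase starts at 65: 'T' = 65 + 19 = 84 → 1010100
  'M': uppercase starts at 65: 'M' = 65 + 12 = 77 → 1001101
  '"': special character: '"' = 34 → 100010
= 1010100 1001101 100010


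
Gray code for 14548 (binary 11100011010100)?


Binary: 11100011010100
Gray code: G = B XOR (B >> 1)
B >> 1 = 01110001101010
11100011010100 XOR 01110001101010:
  1 XOR 0 = 1
  1 XOR 1 = 0
  1 XOR 1 = 0
  0 XOR 1 = 1
  0 XOR 0 = 0
  0 XOR 0 = 0
  1 XOR 0 = 1
  1 XOR 1 = 0
  0 XOR 1 = 1
  1 XOR 0 = 1
  0 XOR 1 = 1
  1 XOR 0 = 1
  0 XOR 1 = 1
  0 XOR 0 = 0
= 10010010111110


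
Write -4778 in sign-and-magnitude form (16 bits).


Sign bit: 1 (negative)
Magnitude: 4778 = 001001010101010
= 1001001010101010


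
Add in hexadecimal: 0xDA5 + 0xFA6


Align and add column by column (LSB to MSB, each column mod 16 with carry):
  0DA5
+ 0FA6
  ----
  col 0: 5(5) + 6(6) + 0 (carry in) = 11 → B(11), carry out 0
  col 1: A(10) + A(10) + 0 (carry in) = 20 → 4(4), carry out 1
  col 2: D(13) + F(15) + 1 (carry in) = 29 → D(13), carry out 1
  col 3: 0(0) + 0(0) + 1 (carry in) = 1 → 1(1), carry out 0
Reading digits MSB→LSB: 1D4B
Strip leading zeros: 1D4B
= 0x1D4B


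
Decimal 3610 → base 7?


Divide by 7 repeatedly:
3610 ÷ 7 = 515 remainder 5
515 ÷ 7 = 73 remainder 4
73 ÷ 7 = 10 remainder 3
10 ÷ 7 = 1 remainder 3
1 ÷ 7 = 0 remainder 1
Reading remainders bottom-up:
= 13345


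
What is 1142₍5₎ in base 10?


Positional values (base 5):
  2 × 5^0 = 2 × 1 = 2
  4 × 5^1 = 4 × 5 = 20
  1 × 5^2 = 1 × 25 = 25
  1 × 5^3 = 1 × 125 = 125
Sum = 2 + 20 + 25 + 125
= 172


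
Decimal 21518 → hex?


Divide by 16 repeatedly:
21518 ÷ 16 = 1344 remainder 14 (E)
1344 ÷ 16 = 84 remainder 0 (0)
84 ÷ 16 = 5 remainder 4 (4)
5 ÷ 16 = 0 remainder 5 (5)
Reading remainders bottom-up:
= 0x540E


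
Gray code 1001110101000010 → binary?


Gray code: 1001110101000010
MSB stays the same: 1
Each subsequent bit = prev_binary XOR current_gray:
  B[1] = 1 XOR 0 = 1
  B[2] = 1 XOR 0 = 1
  B[3] = 1 XOR 1 = 0
  B[4] = 0 XOR 1 = 1
  B[5] = 1 XOR 1 = 0
  B[6] = 0 XOR 0 = 0
  B[7] = 0 XOR 1 = 1
  B[8] = 1 XOR 0 = 1
  B[9] = 1 XOR 1 = 0
  B[10] = 0 XOR 0 = 0
  B[11] = 0 XOR 0 = 0
  B[12] = 0 XOR 0 = 0
  B[13] = 0 XOR 0 = 0
  B[14] = 0 XOR 1 = 1
  B[15] = 1 XOR 0 = 1
= 1110100110000011 (59779 decimal)


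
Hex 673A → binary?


Each hex digit → 4 binary bits:
  6 = 0110
  7 = 0111
  3 = 0011
  A = 1010
Concatenate: 0110 0111 0011 1010
= 0110011100111010


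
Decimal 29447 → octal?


Divide by 8 repeatedly:
29447 ÷ 8 = 3680 remainder 7
3680 ÷ 8 = 460 remainder 0
460 ÷ 8 = 57 remainder 4
57 ÷ 8 = 7 remainder 1
7 ÷ 8 = 0 remainder 7
Reading remainders bottom-up:
= 0o71407


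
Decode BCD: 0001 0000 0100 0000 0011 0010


Each 4-bit group → digit:
  0001 → 1
  0000 → 0
  0100 → 4
  0000 → 0
  0011 → 3
  0010 → 2
= 104032


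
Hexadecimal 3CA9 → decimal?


Positional values:
Position 0: 9 × 16^0 = 9 × 1 = 9
Position 1: A × 16^1 = 10 × 16 = 160
Position 2: C × 16^2 = 12 × 256 = 3072
Position 3: 3 × 16^3 = 3 × 4096 = 12288
Sum = 9 + 160 + 3072 + 12288
= 15529


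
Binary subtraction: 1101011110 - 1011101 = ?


Align and subtract column by column (LSB to MSB, borrowing when needed):
  1101011110
- 0001011101
  ----------
  col 0: (0 - 0 borrow-in) - 1 → borrow from next column: (0+2) - 1 = 1, borrow out 1
  col 1: (1 - 1 borrow-in) - 0 → 0 - 0 = 0, borrow out 0
  col 2: (1 - 0 borrow-in) - 1 → 1 - 1 = 0, borrow out 0
  col 3: (1 - 0 borrow-in) - 1 → 1 - 1 = 0, borrow out 0
  col 4: (1 - 0 borrow-in) - 1 → 1 - 1 = 0, borrow out 0
  col 5: (0 - 0 borrow-in) - 0 → 0 - 0 = 0, borrow out 0
  col 6: (1 - 0 borrow-in) - 1 → 1 - 1 = 0, borrow out 0
  col 7: (0 - 0 borrow-in) - 0 → 0 - 0 = 0, borrow out 0
  col 8: (1 - 0 borrow-in) - 0 → 1 - 0 = 1, borrow out 0
  col 9: (1 - 0 borrow-in) - 0 → 1 - 0 = 1, borrow out 0
Reading bits MSB→LSB: 1100000001
Strip leading zeros: 1100000001
= 1100000001


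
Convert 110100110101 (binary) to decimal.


Positional values:
Bit 0: 1 × 2^0 = 1
Bit 2: 1 × 2^2 = 4
Bit 4: 1 × 2^4 = 16
Bit 5: 1 × 2^5 = 32
Bit 8: 1 × 2^8 = 256
Bit 10: 1 × 2^10 = 1024
Bit 11: 1 × 2^11 = 2048
Sum = 1 + 4 + 16 + 32 + 256 + 1024 + 2048
= 3381


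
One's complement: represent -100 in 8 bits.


Original: 01100100
Invert all bits:
  bit 0: 0 → 1
  bit 1: 1 → 0
  bit 2: 1 → 0
  bit 3: 0 → 1
  bit 4: 0 → 1
  bit 5: 1 → 0
  bit 6: 0 → 1
  bit 7: 0 → 1
= 10011011


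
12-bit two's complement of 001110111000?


Original: 001110111000
Step 1 - Invert all bits: 110001000111
Step 2 - Add 1: 110001000111 + 1
= 110001001000 (represents -952)


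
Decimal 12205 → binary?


Divide by 2 repeatedly:
12205 ÷ 2 = 6102 remainder 1
6102 ÷ 2 = 3051 remainder 0
3051 ÷ 2 = 1525 remainder 1
1525 ÷ 2 = 762 remainder 1
762 ÷ 2 = 381 remainder 0
381 ÷ 2 = 190 remainder 1
190 ÷ 2 = 95 remainder 0
95 ÷ 2 = 47 remainder 1
47 ÷ 2 = 23 remainder 1
23 ÷ 2 = 11 remainder 1
11 ÷ 2 = 5 remainder 1
5 ÷ 2 = 2 remainder 1
2 ÷ 2 = 1 remainder 0
1 ÷ 2 = 0 remainder 1
Reading remainders bottom-up:
= 10111110101101


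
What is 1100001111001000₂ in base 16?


Group into 4-bit nibbles: 1100001111001000
  1100 = C
  0011 = 3
  1100 = C
  1000 = 8
= 0xC3C8


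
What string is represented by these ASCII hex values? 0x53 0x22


Codes (hex): 0x53 0x22
Per-code ASCII lookup:
  0x53 = 83  (range 65-90: uppercase, 83 - 65 = 18) → 'S'
  0x22 = 34  (special character) → '"'
= 'S"'


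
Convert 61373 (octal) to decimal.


Positional values:
Position 0: 3 × 8^0 = 3
Position 1: 7 × 8^1 = 56
Position 2: 3 × 8^2 = 192
Position 3: 1 × 8^3 = 512
Position 4: 6 × 8^4 = 24576
Sum = 3 + 56 + 192 + 512 + 24576
= 25339


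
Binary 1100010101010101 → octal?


Group into 3-bit groups: 001100010101010101
  001 = 1
  100 = 4
  010 = 2
  101 = 5
  010 = 2
  101 = 5
= 0o142525


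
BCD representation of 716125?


Each digit → 4-bit binary:
  7 → 0111
  1 → 0001
  6 → 0110
  1 → 0001
  2 → 0010
  5 → 0101
= 0111 0001 0110 0001 0010 0101


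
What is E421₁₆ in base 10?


Positional values:
Position 0: 1 × 16^0 = 1 × 1 = 1
Position 1: 2 × 16^1 = 2 × 16 = 32
Position 2: 4 × 16^2 = 4 × 256 = 1024
Position 3: E × 16^3 = 14 × 4096 = 57344
Sum = 1 + 32 + 1024 + 57344
= 58401


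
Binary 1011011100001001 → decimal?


Positional values:
Bit 0: 1 × 2^0 = 1
Bit 3: 1 × 2^3 = 8
Bit 8: 1 × 2^8 = 256
Bit 9: 1 × 2^9 = 512
Bit 10: 1 × 2^10 = 1024
Bit 12: 1 × 2^12 = 4096
Bit 13: 1 × 2^13 = 8192
Bit 15: 1 × 2^15 = 32768
Sum = 1 + 8 + 256 + 512 + 1024 + 4096 + 8192 + 32768
= 46857


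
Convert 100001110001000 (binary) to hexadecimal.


Group into 4-bit nibbles: 0100001110001000
  0100 = 4
  0011 = 3
  1000 = 8
  1000 = 8
= 0x4388


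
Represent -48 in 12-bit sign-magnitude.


Sign bit: 1 (negative)
Magnitude: 48 = 00000110000
= 100000110000


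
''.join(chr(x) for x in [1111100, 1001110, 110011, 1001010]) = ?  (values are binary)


Codes (binary): 1111100 1001110 110011 1001010
Per-code ASCII lookup:
  1111100 = 124  (special character) → '|'
  1001110 = 78  (range 65-90: uppercase, 78 - 65 = 13) → 'N'
  110011 = 51  (range 48-57: digits, 51 - 48 = 3) → '3'
  1001010 = 74  (range 65-90: uppercase, 74 - 65 = 9) → 'J'
= '|N3J'


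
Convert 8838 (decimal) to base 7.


Divide by 7 repeatedly:
8838 ÷ 7 = 1262 remainder 4
1262 ÷ 7 = 180 remainder 2
180 ÷ 7 = 25 remainder 5
25 ÷ 7 = 3 remainder 4
3 ÷ 7 = 0 remainder 3
Reading remainders bottom-up:
= 34524


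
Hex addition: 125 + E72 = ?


Align and add column by column (LSB to MSB, each column mod 16 with carry):
  0125
+ 0E72
  ----
  col 0: 5(5) + 2(2) + 0 (carry in) = 7 → 7(7), carry out 0
  col 1: 2(2) + 7(7) + 0 (carry in) = 9 → 9(9), carry out 0
  col 2: 1(1) + E(14) + 0 (carry in) = 15 → F(15), carry out 0
  col 3: 0(0) + 0(0) + 0 (carry in) = 0 → 0(0), carry out 0
Reading digits MSB→LSB: 0F97
Strip leading zeros: F97
= 0xF97


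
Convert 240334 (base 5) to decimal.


Positional values (base 5):
  4 × 5^0 = 4 × 1 = 4
  3 × 5^1 = 3 × 5 = 15
  3 × 5^2 = 3 × 25 = 75
  0 × 5^3 = 0 × 125 = 0
  4 × 5^4 = 4 × 625 = 2500
  2 × 5^5 = 2 × 3125 = 6250
Sum = 4 + 15 + 75 + 0 + 2500 + 6250
= 8844


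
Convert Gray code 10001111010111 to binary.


Gray code: 10001111010111
MSB stays the same: 1
Each subsequent bit = prev_binary XOR current_gray:
  B[1] = 1 XOR 0 = 1
  B[2] = 1 XOR 0 = 1
  B[3] = 1 XOR 0 = 1
  B[4] = 1 XOR 1 = 0
  B[5] = 0 XOR 1 = 1
  B[6] = 1 XOR 1 = 0
  B[7] = 0 XOR 1 = 1
  B[8] = 1 XOR 0 = 1
  B[9] = 1 XOR 1 = 0
  B[10] = 0 XOR 0 = 0
  B[11] = 0 XOR 1 = 1
  B[12] = 1 XOR 1 = 0
  B[13] = 0 XOR 1 = 1
= 11110101100101 (15717 decimal)


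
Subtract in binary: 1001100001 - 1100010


Align and subtract column by column (LSB to MSB, borrowing when needed):
  1001100001
- 0001100010
  ----------
  col 0: (1 - 0 borrow-in) - 0 → 1 - 0 = 1, borrow out 0
  col 1: (0 - 0 borrow-in) - 1 → borrow from next column: (0+2) - 1 = 1, borrow out 1
  col 2: (0 - 1 borrow-in) - 0 → borrow from next column: (-1+2) - 0 = 1, borrow out 1
  col 3: (0 - 1 borrow-in) - 0 → borrow from next column: (-1+2) - 0 = 1, borrow out 1
  col 4: (0 - 1 borrow-in) - 0 → borrow from next column: (-1+2) - 0 = 1, borrow out 1
  col 5: (1 - 1 borrow-in) - 1 → borrow from next column: (0+2) - 1 = 1, borrow out 1
  col 6: (1 - 1 borrow-in) - 1 → borrow from next column: (0+2) - 1 = 1, borrow out 1
  col 7: (0 - 1 borrow-in) - 0 → borrow from next column: (-1+2) - 0 = 1, borrow out 1
  col 8: (0 - 1 borrow-in) - 0 → borrow from next column: (-1+2) - 0 = 1, borrow out 1
  col 9: (1 - 1 borrow-in) - 0 → 0 - 0 = 0, borrow out 0
Reading bits MSB→LSB: 0111111111
Strip leading zeros: 111111111
= 111111111


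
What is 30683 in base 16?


Divide by 16 repeatedly:
30683 ÷ 16 = 1917 remainder 11 (B)
1917 ÷ 16 = 119 remainder 13 (D)
119 ÷ 16 = 7 remainder 7 (7)
7 ÷ 16 = 0 remainder 7 (7)
Reading remainders bottom-up:
= 0x77DB


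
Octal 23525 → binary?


Each octal digit → 3 binary bits:
  2 = 010
  3 = 011
  5 = 101
  2 = 010
  5 = 101
Concatenate: 010 011 101 010 101
= 010011101010101


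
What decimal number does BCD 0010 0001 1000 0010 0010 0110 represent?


Each 4-bit group → digit:
  0010 → 2
  0001 → 1
  1000 → 8
  0010 → 2
  0010 → 2
  0110 → 6
= 218226


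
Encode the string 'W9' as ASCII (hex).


String: 'W9'  (2 characters)
Per-character ASCII lookup:
  'W': uppercase starts at 65: 'W' = 65 + 22 = 87 → 0x57
  '9': digits start at 48: '9' = 48 + 9 = 57 → 0x39
= 0x57 0x39


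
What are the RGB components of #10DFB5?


Hex: #10DFB5
R = 10₁₆ = 16
G = DF₁₆ = 223
B = B5₁₆ = 181
= RGB(16, 223, 181)


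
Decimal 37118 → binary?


Divide by 2 repeatedly:
37118 ÷ 2 = 18559 remainder 0
18559 ÷ 2 = 9279 remainder 1
9279 ÷ 2 = 4639 remainder 1
4639 ÷ 2 = 2319 remainder 1
2319 ÷ 2 = 1159 remainder 1
1159 ÷ 2 = 579 remainder 1
579 ÷ 2 = 289 remainder 1
289 ÷ 2 = 144 remainder 1
144 ÷ 2 = 72 remainder 0
72 ÷ 2 = 36 remainder 0
36 ÷ 2 = 18 remainder 0
18 ÷ 2 = 9 remainder 0
9 ÷ 2 = 4 remainder 1
4 ÷ 2 = 2 remainder 0
2 ÷ 2 = 1 remainder 0
1 ÷ 2 = 0 remainder 1
Reading remainders bottom-up:
= 1001000011111110


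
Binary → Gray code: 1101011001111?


Binary: 1101011001111
Gray code: G = B XOR (B >> 1)
B >> 1 = 0110101100111
1101011001111 XOR 0110101100111:
  1 XOR 0 = 1
  1 XOR 1 = 0
  0 XOR 1 = 1
  1 XOR 0 = 1
  0 XOR 1 = 1
  1 XOR 0 = 1
  1 XOR 1 = 0
  0 XOR 1 = 1
  0 XOR 0 = 0
  1 XOR 0 = 1
  1 XOR 1 = 0
  1 XOR 1 = 0
  1 XOR 1 = 0
= 1011110101000


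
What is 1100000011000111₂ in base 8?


Group into 3-bit groups: 001100000011000111
  001 = 1
  100 = 4
  000 = 0
  011 = 3
  000 = 0
  111 = 7
= 0o140307


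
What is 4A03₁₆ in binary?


Each hex digit → 4 binary bits:
  4 = 0100
  A = 1010
  0 = 0000
  3 = 0011
Concatenate: 0100 1010 0000 0011
= 0100101000000011


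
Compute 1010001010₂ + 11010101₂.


Align and add column by column (LSB to MSB, carry propagating):
  01010001010
+ 00011010101
  -----------
  col 0: 0 + 1 + 0 (carry in) = 1 → bit 1, carry out 0
  col 1: 1 + 0 + 0 (carry in) = 1 → bit 1, carry out 0
  col 2: 0 + 1 + 0 (carry in) = 1 → bit 1, carry out 0
  col 3: 1 + 0 + 0 (carry in) = 1 → bit 1, carry out 0
  col 4: 0 + 1 + 0 (carry in) = 1 → bit 1, carry out 0
  col 5: 0 + 0 + 0 (carry in) = 0 → bit 0, carry out 0
  col 6: 0 + 1 + 0 (carry in) = 1 → bit 1, carry out 0
  col 7: 1 + 1 + 0 (carry in) = 2 → bit 0, carry out 1
  col 8: 0 + 0 + 1 (carry in) = 1 → bit 1, carry out 0
  col 9: 1 + 0 + 0 (carry in) = 1 → bit 1, carry out 0
  col 10: 0 + 0 + 0 (carry in) = 0 → bit 0, carry out 0
Reading bits MSB→LSB: 01101011111
Strip leading zeros: 1101011111
= 1101011111


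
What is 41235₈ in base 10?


Positional values:
Position 0: 5 × 8^0 = 5
Position 1: 3 × 8^1 = 24
Position 2: 2 × 8^2 = 128
Position 3: 1 × 8^3 = 512
Position 4: 4 × 8^4 = 16384
Sum = 5 + 24 + 128 + 512 + 16384
= 17053


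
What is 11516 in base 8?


Divide by 8 repeatedly:
11516 ÷ 8 = 1439 remainder 4
1439 ÷ 8 = 179 remainder 7
179 ÷ 8 = 22 remainder 3
22 ÷ 8 = 2 remainder 6
2 ÷ 8 = 0 remainder 2
Reading remainders bottom-up:
= 0o26374


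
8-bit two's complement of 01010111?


Original: 01010111
Step 1 - Invert all bits: 10101000
Step 2 - Add 1: 10101000 + 1
= 10101001 (represents -87)


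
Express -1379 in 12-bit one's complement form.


Original: 010101100011
Invert all bits:
  bit 0: 0 → 1
  bit 1: 1 → 0
  bit 2: 0 → 1
  bit 3: 1 → 0
  bit 4: 0 → 1
  bit 5: 1 → 0
  bit 6: 1 → 0
  bit 7: 0 → 1
  bit 8: 0 → 1
  bit 9: 0 → 1
  bit 10: 1 → 0
  bit 11: 1 → 0
= 101010011100


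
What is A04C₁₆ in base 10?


Positional values:
Position 0: C × 16^0 = 12 × 1 = 12
Position 1: 4 × 16^1 = 4 × 16 = 64
Position 2: 0 × 16^2 = 0 × 256 = 0
Position 3: A × 16^3 = 10 × 4096 = 40960
Sum = 12 + 64 + 0 + 40960
= 41036


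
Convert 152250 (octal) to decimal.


Positional values:
Position 0: 0 × 8^0 = 0
Position 1: 5 × 8^1 = 40
Position 2: 2 × 8^2 = 128
Position 3: 2 × 8^3 = 1024
Position 4: 5 × 8^4 = 20480
Position 5: 1 × 8^5 = 32768
Sum = 0 + 40 + 128 + 1024 + 20480 + 32768
= 54440


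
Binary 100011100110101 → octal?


Group into 3-bit groups: 100011100110101
  100 = 4
  011 = 3
  100 = 4
  110 = 6
  101 = 5
= 0o43465


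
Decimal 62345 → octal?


Divide by 8 repeatedly:
62345 ÷ 8 = 7793 remainder 1
7793 ÷ 8 = 974 remainder 1
974 ÷ 8 = 121 remainder 6
121 ÷ 8 = 15 remainder 1
15 ÷ 8 = 1 remainder 7
1 ÷ 8 = 0 remainder 1
Reading remainders bottom-up:
= 0o171611


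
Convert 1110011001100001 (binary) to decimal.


Positional values:
Bit 0: 1 × 2^0 = 1
Bit 5: 1 × 2^5 = 32
Bit 6: 1 × 2^6 = 64
Bit 9: 1 × 2^9 = 512
Bit 10: 1 × 2^10 = 1024
Bit 13: 1 × 2^13 = 8192
Bit 14: 1 × 2^14 = 16384
Bit 15: 1 × 2^15 = 32768
Sum = 1 + 32 + 64 + 512 + 1024 + 8192 + 16384 + 32768
= 58977


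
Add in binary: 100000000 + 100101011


Align and add column by column (LSB to MSB, carry propagating):
  0100000000
+ 0100101011
  ----------
  col 0: 0 + 1 + 0 (carry in) = 1 → bit 1, carry out 0
  col 1: 0 + 1 + 0 (carry in) = 1 → bit 1, carry out 0
  col 2: 0 + 0 + 0 (carry in) = 0 → bit 0, carry out 0
  col 3: 0 + 1 + 0 (carry in) = 1 → bit 1, carry out 0
  col 4: 0 + 0 + 0 (carry in) = 0 → bit 0, carry out 0
  col 5: 0 + 1 + 0 (carry in) = 1 → bit 1, carry out 0
  col 6: 0 + 0 + 0 (carry in) = 0 → bit 0, carry out 0
  col 7: 0 + 0 + 0 (carry in) = 0 → bit 0, carry out 0
  col 8: 1 + 1 + 0 (carry in) = 2 → bit 0, carry out 1
  col 9: 0 + 0 + 1 (carry in) = 1 → bit 1, carry out 0
Reading bits MSB→LSB: 1000101011
Strip leading zeros: 1000101011
= 1000101011


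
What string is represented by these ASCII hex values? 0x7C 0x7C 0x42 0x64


Codes (hex): 0x7C 0x7C 0x42 0x64
Per-code ASCII lookup:
  0x7C = 124  (special character) → '|'
  0x7C = 124  (special character) → '|'
  0x42 = 66  (range 65-90: uppercase, 66 - 65 = 1) → 'B'
  0x64 = 100  (range 97-122: lowercase, 100 - 97 = 3) → 'd'
= '||Bd'


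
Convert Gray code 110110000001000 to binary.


Gray code: 110110000001000
MSB stays the same: 1
Each subsequent bit = prev_binary XOR current_gray:
  B[1] = 1 XOR 1 = 0
  B[2] = 0 XOR 0 = 0
  B[3] = 0 XOR 1 = 1
  B[4] = 1 XOR 1 = 0
  B[5] = 0 XOR 0 = 0
  B[6] = 0 XOR 0 = 0
  B[7] = 0 XOR 0 = 0
  B[8] = 0 XOR 0 = 0
  B[9] = 0 XOR 0 = 0
  B[10] = 0 XOR 0 = 0
  B[11] = 0 XOR 1 = 1
  B[12] = 1 XOR 0 = 1
  B[13] = 1 XOR 0 = 1
  B[14] = 1 XOR 0 = 1
= 100100000001111 (18447 decimal)


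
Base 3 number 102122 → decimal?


Positional values (base 3):
  2 × 3^0 = 2 × 1 = 2
  2 × 3^1 = 2 × 3 = 6
  1 × 3^2 = 1 × 9 = 9
  2 × 3^3 = 2 × 27 = 54
  0 × 3^4 = 0 × 81 = 0
  1 × 3^5 = 1 × 243 = 243
Sum = 2 + 6 + 9 + 54 + 0 + 243
= 314


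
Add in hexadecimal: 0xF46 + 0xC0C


Align and add column by column (LSB to MSB, each column mod 16 with carry):
  0F46
+ 0C0C
  ----
  col 0: 6(6) + C(12) + 0 (carry in) = 18 → 2(2), carry out 1
  col 1: 4(4) + 0(0) + 1 (carry in) = 5 → 5(5), carry out 0
  col 2: F(15) + C(12) + 0 (carry in) = 27 → B(11), carry out 1
  col 3: 0(0) + 0(0) + 1 (carry in) = 1 → 1(1), carry out 0
Reading digits MSB→LSB: 1B52
Strip leading zeros: 1B52
= 0x1B52


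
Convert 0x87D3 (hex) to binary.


Each hex digit → 4 binary bits:
  8 = 1000
  7 = 0111
  D = 1101
  3 = 0011
Concatenate: 1000 0111 1101 0011
= 1000011111010011


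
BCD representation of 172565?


Each digit → 4-bit binary:
  1 → 0001
  7 → 0111
  2 → 0010
  5 → 0101
  6 → 0110
  5 → 0101
= 0001 0111 0010 0101 0110 0101


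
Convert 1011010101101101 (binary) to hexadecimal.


Group into 4-bit nibbles: 1011010101101101
  1011 = B
  0101 = 5
  0110 = 6
  1101 = D
= 0xB56D


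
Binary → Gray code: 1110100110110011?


Binary: 1110100110110011
Gray code: G = B XOR (B >> 1)
B >> 1 = 0111010011011001
1110100110110011 XOR 0111010011011001:
  1 XOR 0 = 1
  1 XOR 1 = 0
  1 XOR 1 = 0
  0 XOR 1 = 1
  1 XOR 0 = 1
  0 XOR 1 = 1
  0 XOR 0 = 0
  1 XOR 0 = 1
  1 XOR 1 = 0
  0 XOR 1 = 1
  1 XOR 0 = 1
  1 XOR 1 = 0
  0 XOR 1 = 1
  0 XOR 0 = 0
  1 XOR 0 = 1
  1 XOR 1 = 0
= 1001110101101010


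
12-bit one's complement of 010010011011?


Original: 010010011011
Invert all bits:
  bit 0: 0 → 1
  bit 1: 1 → 0
  bit 2: 0 → 1
  bit 3: 0 → 1
  bit 4: 1 → 0
  bit 5: 0 → 1
  bit 6: 0 → 1
  bit 7: 1 → 0
  bit 8: 1 → 0
  bit 9: 0 → 1
  bit 10: 1 → 0
  bit 11: 1 → 0
= 101101100100


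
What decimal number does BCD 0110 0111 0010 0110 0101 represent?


Each 4-bit group → digit:
  0110 → 6
  0111 → 7
  0010 → 2
  0110 → 6
  0101 → 5
= 67265


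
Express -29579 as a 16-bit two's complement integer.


Original: 0111001110001011
Step 1 - Invert all bits: 1000110001110100
Step 2 - Add 1: 1000110001110100 + 1
= 1000110001110101 (represents -29579)


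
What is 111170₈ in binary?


Each octal digit → 3 binary bits:
  1 = 001
  1 = 001
  1 = 001
  1 = 001
  7 = 111
  0 = 000
Concatenate: 001 001 001 001 111 000
= 001001001001111000


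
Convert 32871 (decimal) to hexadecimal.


Divide by 16 repeatedly:
32871 ÷ 16 = 2054 remainder 7 (7)
2054 ÷ 16 = 128 remainder 6 (6)
128 ÷ 16 = 8 remainder 0 (0)
8 ÷ 16 = 0 remainder 8 (8)
Reading remainders bottom-up:
= 0x8067


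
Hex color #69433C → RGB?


Hex: #69433C
R = 69₁₆ = 105
G = 43₁₆ = 67
B = 3C₁₆ = 60
= RGB(105, 67, 60)


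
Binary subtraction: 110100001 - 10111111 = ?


Align and subtract column by column (LSB to MSB, borrowing when needed):
  110100001
- 010111111
  ---------
  col 0: (1 - 0 borrow-in) - 1 → 1 - 1 = 0, borrow out 0
  col 1: (0 - 0 borrow-in) - 1 → borrow from next column: (0+2) - 1 = 1, borrow out 1
  col 2: (0 - 1 borrow-in) - 1 → borrow from next column: (-1+2) - 1 = 0, borrow out 1
  col 3: (0 - 1 borrow-in) - 1 → borrow from next column: (-1+2) - 1 = 0, borrow out 1
  col 4: (0 - 1 borrow-in) - 1 → borrow from next column: (-1+2) - 1 = 0, borrow out 1
  col 5: (1 - 1 borrow-in) - 1 → borrow from next column: (0+2) - 1 = 1, borrow out 1
  col 6: (0 - 1 borrow-in) - 0 → borrow from next column: (-1+2) - 0 = 1, borrow out 1
  col 7: (1 - 1 borrow-in) - 1 → borrow from next column: (0+2) - 1 = 1, borrow out 1
  col 8: (1 - 1 borrow-in) - 0 → 0 - 0 = 0, borrow out 0
Reading bits MSB→LSB: 011100010
Strip leading zeros: 11100010
= 11100010


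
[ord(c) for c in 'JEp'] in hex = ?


String: 'JEp'  (3 characters)
Per-character ASCII lookup:
  'J': uppercase starts at 65: 'J' = 65 + 9 = 74 → 0x4A
  'E': uppercase starts at 65: 'E' = 65 + 4 = 69 → 0x45
  'p': lowercase starts at 97: 'p' = 97 + 15 = 112 → 0x70
= 0x4A 0x45 0x70


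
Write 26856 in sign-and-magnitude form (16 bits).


Sign bit: 0 (positive)
Magnitude: 26856 = 110100011101000
= 0110100011101000


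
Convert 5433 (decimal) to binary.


Divide by 2 repeatedly:
5433 ÷ 2 = 2716 remainder 1
2716 ÷ 2 = 1358 remainder 0
1358 ÷ 2 = 679 remainder 0
679 ÷ 2 = 339 remainder 1
339 ÷ 2 = 169 remainder 1
169 ÷ 2 = 84 remainder 1
84 ÷ 2 = 42 remainder 0
42 ÷ 2 = 21 remainder 0
21 ÷ 2 = 10 remainder 1
10 ÷ 2 = 5 remainder 0
5 ÷ 2 = 2 remainder 1
2 ÷ 2 = 1 remainder 0
1 ÷ 2 = 0 remainder 1
Reading remainders bottom-up:
= 1010100111001


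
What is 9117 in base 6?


Divide by 6 repeatedly:
9117 ÷ 6 = 1519 remainder 3
1519 ÷ 6 = 253 remainder 1
253 ÷ 6 = 42 remainder 1
42 ÷ 6 = 7 remainder 0
7 ÷ 6 = 1 remainder 1
1 ÷ 6 = 0 remainder 1
Reading remainders bottom-up:
= 110113


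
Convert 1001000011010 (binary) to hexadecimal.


Group into 4-bit nibbles: 0001001000011010
  0001 = 1
  0010 = 2
  0001 = 1
  1010 = A
= 0x121A


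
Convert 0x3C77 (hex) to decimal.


Positional values:
Position 0: 7 × 16^0 = 7 × 1 = 7
Position 1: 7 × 16^1 = 7 × 16 = 112
Position 2: C × 16^2 = 12 × 256 = 3072
Position 3: 3 × 16^3 = 3 × 4096 = 12288
Sum = 7 + 112 + 3072 + 12288
= 15479


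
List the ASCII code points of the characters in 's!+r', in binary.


String: 's!+r'  (4 characters)
Per-character ASCII lookup:
  's': lowercase starts at 97: 's' = 97 + 18 = 115 → 1110011
  '!': special character: '!' = 33 → 100001
  '+': special character: '+' = 43 → 101011
  'r': lowercase starts at 97: 'r' = 97 + 17 = 114 → 1110010
= 1110011 100001 101011 1110010


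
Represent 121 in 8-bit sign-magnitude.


Sign bit: 0 (positive)
Magnitude: 121 = 1111001
= 01111001


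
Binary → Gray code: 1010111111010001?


Binary: 1010111111010001
Gray code: G = B XOR (B >> 1)
B >> 1 = 0101011111101000
1010111111010001 XOR 0101011111101000:
  1 XOR 0 = 1
  0 XOR 1 = 1
  1 XOR 0 = 1
  0 XOR 1 = 1
  1 XOR 0 = 1
  1 XOR 1 = 0
  1 XOR 1 = 0
  1 XOR 1 = 0
  1 XOR 1 = 0
  1 XOR 1 = 0
  0 XOR 1 = 1
  1 XOR 0 = 1
  0 XOR 1 = 1
  0 XOR 0 = 0
  0 XOR 0 = 0
  1 XOR 0 = 1
= 1111100000111001


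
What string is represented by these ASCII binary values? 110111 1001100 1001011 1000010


Codes (binary): 110111 1001100 1001011 1000010
Per-code ASCII lookup:
  110111 = 55  (range 48-57: digits, 55 - 48 = 7) → '7'
  1001100 = 76  (range 65-90: uppercase, 76 - 65 = 11) → 'L'
  1001011 = 75  (range 65-90: uppercase, 75 - 65 = 10) → 'K'
  1000010 = 66  (range 65-90: uppercase, 66 - 65 = 1) → 'B'
= '7LKB'


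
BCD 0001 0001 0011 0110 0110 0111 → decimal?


Each 4-bit group → digit:
  0001 → 1
  0001 → 1
  0011 → 3
  0110 → 6
  0110 → 6
  0111 → 7
= 113667


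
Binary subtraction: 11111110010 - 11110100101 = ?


Align and subtract column by column (LSB to MSB, borrowing when needed):
  11111110010
- 11110100101
  -----------
  col 0: (0 - 0 borrow-in) - 1 → borrow from next column: (0+2) - 1 = 1, borrow out 1
  col 1: (1 - 1 borrow-in) - 0 → 0 - 0 = 0, borrow out 0
  col 2: (0 - 0 borrow-in) - 1 → borrow from next column: (0+2) - 1 = 1, borrow out 1
  col 3: (0 - 1 borrow-in) - 0 → borrow from next column: (-1+2) - 0 = 1, borrow out 1
  col 4: (1 - 1 borrow-in) - 0 → 0 - 0 = 0, borrow out 0
  col 5: (1 - 0 borrow-in) - 1 → 1 - 1 = 0, borrow out 0
  col 6: (1 - 0 borrow-in) - 0 → 1 - 0 = 1, borrow out 0
  col 7: (1 - 0 borrow-in) - 1 → 1 - 1 = 0, borrow out 0
  col 8: (1 - 0 borrow-in) - 1 → 1 - 1 = 0, borrow out 0
  col 9: (1 - 0 borrow-in) - 1 → 1 - 1 = 0, borrow out 0
  col 10: (1 - 0 borrow-in) - 1 → 1 - 1 = 0, borrow out 0
Reading bits MSB→LSB: 00001001101
Strip leading zeros: 1001101
= 1001101


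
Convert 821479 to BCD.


Each digit → 4-bit binary:
  8 → 1000
  2 → 0010
  1 → 0001
  4 → 0100
  7 → 0111
  9 → 1001
= 1000 0010 0001 0100 0111 1001


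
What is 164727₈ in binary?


Each octal digit → 3 binary bits:
  1 = 001
  6 = 110
  4 = 100
  7 = 111
  2 = 010
  7 = 111
Concatenate: 001 110 100 111 010 111
= 001110100111010111


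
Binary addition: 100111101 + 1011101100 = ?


Align and add column by column (LSB to MSB, carry propagating):
  00100111101
+ 01011101100
  -----------
  col 0: 1 + 0 + 0 (carry in) = 1 → bit 1, carry out 0
  col 1: 0 + 0 + 0 (carry in) = 0 → bit 0, carry out 0
  col 2: 1 + 1 + 0 (carry in) = 2 → bit 0, carry out 1
  col 3: 1 + 1 + 1 (carry in) = 3 → bit 1, carry out 1
  col 4: 1 + 0 + 1 (carry in) = 2 → bit 0, carry out 1
  col 5: 1 + 1 + 1 (carry in) = 3 → bit 1, carry out 1
  col 6: 0 + 1 + 1 (carry in) = 2 → bit 0, carry out 1
  col 7: 0 + 1 + 1 (carry in) = 2 → bit 0, carry out 1
  col 8: 1 + 0 + 1 (carry in) = 2 → bit 0, carry out 1
  col 9: 0 + 1 + 1 (carry in) = 2 → bit 0, carry out 1
  col 10: 0 + 0 + 1 (carry in) = 1 → bit 1, carry out 0
Reading bits MSB→LSB: 10000101001
Strip leading zeros: 10000101001
= 10000101001


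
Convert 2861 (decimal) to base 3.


Divide by 3 repeatedly:
2861 ÷ 3 = 953 remainder 2
953 ÷ 3 = 317 remainder 2
317 ÷ 3 = 105 remainder 2
105 ÷ 3 = 35 remainder 0
35 ÷ 3 = 11 remainder 2
11 ÷ 3 = 3 remainder 2
3 ÷ 3 = 1 remainder 0
1 ÷ 3 = 0 remainder 1
Reading remainders bottom-up:
= 10220222


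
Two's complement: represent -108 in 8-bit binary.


Original: 01101100
Step 1 - Invert all bits: 10010011
Step 2 - Add 1: 10010011 + 1
= 10010100 (represents -108)


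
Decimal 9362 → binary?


Divide by 2 repeatedly:
9362 ÷ 2 = 4681 remainder 0
4681 ÷ 2 = 2340 remainder 1
2340 ÷ 2 = 1170 remainder 0
1170 ÷ 2 = 585 remainder 0
585 ÷ 2 = 292 remainder 1
292 ÷ 2 = 146 remainder 0
146 ÷ 2 = 73 remainder 0
73 ÷ 2 = 36 remainder 1
36 ÷ 2 = 18 remainder 0
18 ÷ 2 = 9 remainder 0
9 ÷ 2 = 4 remainder 1
4 ÷ 2 = 2 remainder 0
2 ÷ 2 = 1 remainder 0
1 ÷ 2 = 0 remainder 1
Reading remainders bottom-up:
= 10010010010010


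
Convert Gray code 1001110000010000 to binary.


Gray code: 1001110000010000
MSB stays the same: 1
Each subsequent bit = prev_binary XOR current_gray:
  B[1] = 1 XOR 0 = 1
  B[2] = 1 XOR 0 = 1
  B[3] = 1 XOR 1 = 0
  B[4] = 0 XOR 1 = 1
  B[5] = 1 XOR 1 = 0
  B[6] = 0 XOR 0 = 0
  B[7] = 0 XOR 0 = 0
  B[8] = 0 XOR 0 = 0
  B[9] = 0 XOR 0 = 0
  B[10] = 0 XOR 0 = 0
  B[11] = 0 XOR 1 = 1
  B[12] = 1 XOR 0 = 1
  B[13] = 1 XOR 0 = 1
  B[14] = 1 XOR 0 = 1
  B[15] = 1 XOR 0 = 1
= 1110100000011111 (59423 decimal)


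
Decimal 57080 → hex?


Divide by 16 repeatedly:
57080 ÷ 16 = 3567 remainder 8 (8)
3567 ÷ 16 = 222 remainder 15 (F)
222 ÷ 16 = 13 remainder 14 (E)
13 ÷ 16 = 0 remainder 13 (D)
Reading remainders bottom-up:
= 0xDEF8


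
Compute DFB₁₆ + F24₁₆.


Align and add column by column (LSB to MSB, each column mod 16 with carry):
  0DFB
+ 0F24
  ----
  col 0: B(11) + 4(4) + 0 (carry in) = 15 → F(15), carry out 0
  col 1: F(15) + 2(2) + 0 (carry in) = 17 → 1(1), carry out 1
  col 2: D(13) + F(15) + 1 (carry in) = 29 → D(13), carry out 1
  col 3: 0(0) + 0(0) + 1 (carry in) = 1 → 1(1), carry out 0
Reading digits MSB→LSB: 1D1F
Strip leading zeros: 1D1F
= 0x1D1F


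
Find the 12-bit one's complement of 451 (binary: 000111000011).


Original: 000111000011
Invert all bits:
  bit 0: 0 → 1
  bit 1: 0 → 1
  bit 2: 0 → 1
  bit 3: 1 → 0
  bit 4: 1 → 0
  bit 5: 1 → 0
  bit 6: 0 → 1
  bit 7: 0 → 1
  bit 8: 0 → 1
  bit 9: 0 → 1
  bit 10: 1 → 0
  bit 11: 1 → 0
= 111000111100


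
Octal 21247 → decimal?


Positional values:
Position 0: 7 × 8^0 = 7
Position 1: 4 × 8^1 = 32
Position 2: 2 × 8^2 = 128
Position 3: 1 × 8^3 = 512
Position 4: 2 × 8^4 = 8192
Sum = 7 + 32 + 128 + 512 + 8192
= 8871


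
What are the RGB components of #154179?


Hex: #154179
R = 15₁₆ = 21
G = 41₁₆ = 65
B = 79₁₆ = 121
= RGB(21, 65, 121)


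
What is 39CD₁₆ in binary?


Each hex digit → 4 binary bits:
  3 = 0011
  9 = 1001
  C = 1100
  D = 1101
Concatenate: 0011 1001 1100 1101
= 0011100111001101


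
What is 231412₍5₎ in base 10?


Positional values (base 5):
  2 × 5^0 = 2 × 1 = 2
  1 × 5^1 = 1 × 5 = 5
  4 × 5^2 = 4 × 25 = 100
  1 × 5^3 = 1 × 125 = 125
  3 × 5^4 = 3 × 625 = 1875
  2 × 5^5 = 2 × 3125 = 6250
Sum = 2 + 5 + 100 + 125 + 1875 + 6250
= 8357


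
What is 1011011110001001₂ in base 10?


Positional values:
Bit 0: 1 × 2^0 = 1
Bit 3: 1 × 2^3 = 8
Bit 7: 1 × 2^7 = 128
Bit 8: 1 × 2^8 = 256
Bit 9: 1 × 2^9 = 512
Bit 10: 1 × 2^10 = 1024
Bit 12: 1 × 2^12 = 4096
Bit 13: 1 × 2^13 = 8192
Bit 15: 1 × 2^15 = 32768
Sum = 1 + 8 + 128 + 256 + 512 + 1024 + 4096 + 8192 + 32768
= 46985


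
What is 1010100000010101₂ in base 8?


Group into 3-bit groups: 001010100000010101
  001 = 1
  010 = 2
  100 = 4
  000 = 0
  010 = 2
  101 = 5
= 0o124025


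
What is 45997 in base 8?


Divide by 8 repeatedly:
45997 ÷ 8 = 5749 remainder 5
5749 ÷ 8 = 718 remainder 5
718 ÷ 8 = 89 remainder 6
89 ÷ 8 = 11 remainder 1
11 ÷ 8 = 1 remainder 3
1 ÷ 8 = 0 remainder 1
Reading remainders bottom-up:
= 0o131655


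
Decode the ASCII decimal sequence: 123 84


Codes (decimal): 123 84
Per-code ASCII lookup:
  123  (special character) → '{'
  84  (range 65-90: uppercase, 84 - 65 = 19) → 'T'
= '{T'


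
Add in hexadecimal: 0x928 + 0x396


Align and add column by column (LSB to MSB, each column mod 16 with carry):
  0928
+ 0396
  ----
  col 0: 8(8) + 6(6) + 0 (carry in) = 14 → E(14), carry out 0
  col 1: 2(2) + 9(9) + 0 (carry in) = 11 → B(11), carry out 0
  col 2: 9(9) + 3(3) + 0 (carry in) = 12 → C(12), carry out 0
  col 3: 0(0) + 0(0) + 0 (carry in) = 0 → 0(0), carry out 0
Reading digits MSB→LSB: 0CBE
Strip leading zeros: CBE
= 0xCBE


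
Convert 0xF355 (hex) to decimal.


Positional values:
Position 0: 5 × 16^0 = 5 × 1 = 5
Position 1: 5 × 16^1 = 5 × 16 = 80
Position 2: 3 × 16^2 = 3 × 256 = 768
Position 3: F × 16^3 = 15 × 4096 = 61440
Sum = 5 + 80 + 768 + 61440
= 62293


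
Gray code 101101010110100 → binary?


Gray code: 101101010110100
MSB stays the same: 1
Each subsequent bit = prev_binary XOR current_gray:
  B[1] = 1 XOR 0 = 1
  B[2] = 1 XOR 1 = 0
  B[3] = 0 XOR 1 = 1
  B[4] = 1 XOR 0 = 1
  B[5] = 1 XOR 1 = 0
  B[6] = 0 XOR 0 = 0
  B[7] = 0 XOR 1 = 1
  B[8] = 1 XOR 0 = 1
  B[9] = 1 XOR 1 = 0
  B[10] = 0 XOR 1 = 1
  B[11] = 1 XOR 0 = 1
  B[12] = 1 XOR 1 = 0
  B[13] = 0 XOR 0 = 0
  B[14] = 0 XOR 0 = 0
= 110110011011000 (27864 decimal)


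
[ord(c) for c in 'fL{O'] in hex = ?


String: 'fL{O'  (4 characters)
Per-character ASCII lookup:
  'f': lowercase starts at 97: 'f' = 97 + 5 = 102 → 0x66
  'L': uppercase starts at 65: 'L' = 65 + 11 = 76 → 0x4C
  '{': special character: '{' = 123 → 0x7B
  'O': uppercase starts at 65: 'O' = 65 + 14 = 79 → 0x4F
= 0x66 0x4C 0x7B 0x4F


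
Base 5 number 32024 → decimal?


Positional values (base 5):
  4 × 5^0 = 4 × 1 = 4
  2 × 5^1 = 2 × 5 = 10
  0 × 5^2 = 0 × 25 = 0
  2 × 5^3 = 2 × 125 = 250
  3 × 5^4 = 3 × 625 = 1875
Sum = 4 + 10 + 0 + 250 + 1875
= 2139


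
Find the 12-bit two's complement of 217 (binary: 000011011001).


Original: 000011011001
Step 1 - Invert all bits: 111100100110
Step 2 - Add 1: 111100100110 + 1
= 111100100111 (represents -217)


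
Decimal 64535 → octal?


Divide by 8 repeatedly:
64535 ÷ 8 = 8066 remainder 7
8066 ÷ 8 = 1008 remainder 2
1008 ÷ 8 = 126 remainder 0
126 ÷ 8 = 15 remainder 6
15 ÷ 8 = 1 remainder 7
1 ÷ 8 = 0 remainder 1
Reading remainders bottom-up:
= 0o176027


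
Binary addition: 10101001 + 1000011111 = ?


Align and add column by column (LSB to MSB, carry propagating):
  00010101001
+ 01000011111
  -----------
  col 0: 1 + 1 + 0 (carry in) = 2 → bit 0, carry out 1
  col 1: 0 + 1 + 1 (carry in) = 2 → bit 0, carry out 1
  col 2: 0 + 1 + 1 (carry in) = 2 → bit 0, carry out 1
  col 3: 1 + 1 + 1 (carry in) = 3 → bit 1, carry out 1
  col 4: 0 + 1 + 1 (carry in) = 2 → bit 0, carry out 1
  col 5: 1 + 0 + 1 (carry in) = 2 → bit 0, carry out 1
  col 6: 0 + 0 + 1 (carry in) = 1 → bit 1, carry out 0
  col 7: 1 + 0 + 0 (carry in) = 1 → bit 1, carry out 0
  col 8: 0 + 0 + 0 (carry in) = 0 → bit 0, carry out 0
  col 9: 0 + 1 + 0 (carry in) = 1 → bit 1, carry out 0
  col 10: 0 + 0 + 0 (carry in) = 0 → bit 0, carry out 0
Reading bits MSB→LSB: 01011001000
Strip leading zeros: 1011001000
= 1011001000
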